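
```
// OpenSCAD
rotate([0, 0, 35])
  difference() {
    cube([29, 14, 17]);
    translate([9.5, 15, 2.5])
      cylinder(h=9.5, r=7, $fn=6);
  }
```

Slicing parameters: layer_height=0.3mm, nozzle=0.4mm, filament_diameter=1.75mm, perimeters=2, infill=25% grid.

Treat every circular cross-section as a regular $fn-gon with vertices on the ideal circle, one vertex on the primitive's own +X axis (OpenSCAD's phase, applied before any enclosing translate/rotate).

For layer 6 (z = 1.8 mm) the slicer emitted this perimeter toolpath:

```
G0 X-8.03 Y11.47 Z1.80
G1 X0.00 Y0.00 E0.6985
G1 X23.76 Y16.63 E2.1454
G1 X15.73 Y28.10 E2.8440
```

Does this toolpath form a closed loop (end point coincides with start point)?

Start point (G0): (-8.03, 11.47). End point (last G1): the path does not return to the start — open.

no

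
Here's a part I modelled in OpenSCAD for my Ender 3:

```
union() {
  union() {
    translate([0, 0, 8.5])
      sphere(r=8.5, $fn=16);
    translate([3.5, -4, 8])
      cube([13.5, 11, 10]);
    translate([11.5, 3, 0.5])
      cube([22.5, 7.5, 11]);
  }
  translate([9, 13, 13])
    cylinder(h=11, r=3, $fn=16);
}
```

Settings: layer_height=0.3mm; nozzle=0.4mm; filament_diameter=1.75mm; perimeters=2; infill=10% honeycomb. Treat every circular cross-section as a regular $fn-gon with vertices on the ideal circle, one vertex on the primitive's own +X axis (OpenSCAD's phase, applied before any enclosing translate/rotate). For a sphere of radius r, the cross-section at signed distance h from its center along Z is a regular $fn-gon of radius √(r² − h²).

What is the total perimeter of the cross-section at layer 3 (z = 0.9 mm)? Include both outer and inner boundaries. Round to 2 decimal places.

83.76 mm

At z = 0.9 mm: the r=8.5 sphere slices to a regular 16-gon of circumradius 3.807 (√(r²−h²) with h=7.6 from center) (perimeter = 2·16·3.807·sin(180°/16) = 23.76 mm); the cube at (3.5, -4) does not reach this height (z outside [8, 18]); the cube at (11.5, 3) (footprint 22.5×7.5) is included at this height (perimeter 60.00 mm); Merging all regions: the 2 present regions are separate (no shared area or edge), so areas and boundary lengths simply add and each stays a separate island — boundary = 83.76 mm; the cylinder at (9, 13) is not intersected at this z (z outside [13, 24]); Taking the union: only that combined region is present, so the union is just that shape — boundary = 83.76 mm. Overall, the cross-section has 2 separate islands. Total boundary length (outer) = 83.76 mm.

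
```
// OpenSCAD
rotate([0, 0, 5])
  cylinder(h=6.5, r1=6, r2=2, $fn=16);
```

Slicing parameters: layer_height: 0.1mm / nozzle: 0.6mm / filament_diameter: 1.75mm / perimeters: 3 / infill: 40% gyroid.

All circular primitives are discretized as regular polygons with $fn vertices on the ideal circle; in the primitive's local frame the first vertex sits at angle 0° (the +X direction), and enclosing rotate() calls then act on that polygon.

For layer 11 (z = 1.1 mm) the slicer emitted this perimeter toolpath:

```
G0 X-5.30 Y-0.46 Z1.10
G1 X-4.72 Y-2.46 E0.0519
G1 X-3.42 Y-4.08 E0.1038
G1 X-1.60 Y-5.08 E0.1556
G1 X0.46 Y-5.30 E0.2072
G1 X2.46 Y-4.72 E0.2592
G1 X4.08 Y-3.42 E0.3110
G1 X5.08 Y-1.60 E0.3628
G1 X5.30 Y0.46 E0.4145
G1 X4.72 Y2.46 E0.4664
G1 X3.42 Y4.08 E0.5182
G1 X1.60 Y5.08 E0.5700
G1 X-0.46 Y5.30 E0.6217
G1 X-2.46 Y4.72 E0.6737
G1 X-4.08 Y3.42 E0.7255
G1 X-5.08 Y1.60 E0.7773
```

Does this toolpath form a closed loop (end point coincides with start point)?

Start point (G0): (-5.30, -0.46). End point (last G1): the path does not return to the start — open.

no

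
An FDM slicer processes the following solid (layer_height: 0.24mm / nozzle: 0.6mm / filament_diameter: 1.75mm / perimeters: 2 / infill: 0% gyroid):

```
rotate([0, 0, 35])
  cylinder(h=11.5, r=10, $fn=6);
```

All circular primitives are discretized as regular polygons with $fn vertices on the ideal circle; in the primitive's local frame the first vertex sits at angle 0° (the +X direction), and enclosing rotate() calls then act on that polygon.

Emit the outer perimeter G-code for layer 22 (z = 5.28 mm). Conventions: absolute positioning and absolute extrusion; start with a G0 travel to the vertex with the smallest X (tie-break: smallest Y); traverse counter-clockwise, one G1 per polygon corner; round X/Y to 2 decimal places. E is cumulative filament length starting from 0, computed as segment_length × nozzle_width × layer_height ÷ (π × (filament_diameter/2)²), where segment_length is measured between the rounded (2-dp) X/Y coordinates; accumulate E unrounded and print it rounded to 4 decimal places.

At z = 5.28 mm: the r=10 cylinder contributes a regular 6-gon of circumradius 10; (rotated 35° about Z; rotation is an isometry so areas/perimeters/island counts are preserved). The outline is a single polygon with 6 vertices. Extrusion per mm of travel: 0.6 × 0.24 / (π × 0.875²) = 0.059868. Accumulating E over each segment gives final E = 3.5918.

G0 X-9.06 Y4.23 Z5.28
G1 X-8.19 Y-5.74 E0.5992
G1 X0.87 Y-9.96 E1.1975
G1 X9.06 Y-4.23 E1.7959
G1 X8.19 Y5.74 E2.3951
G1 X-0.87 Y9.96 E2.9934
G1 X-9.06 Y4.23 E3.5918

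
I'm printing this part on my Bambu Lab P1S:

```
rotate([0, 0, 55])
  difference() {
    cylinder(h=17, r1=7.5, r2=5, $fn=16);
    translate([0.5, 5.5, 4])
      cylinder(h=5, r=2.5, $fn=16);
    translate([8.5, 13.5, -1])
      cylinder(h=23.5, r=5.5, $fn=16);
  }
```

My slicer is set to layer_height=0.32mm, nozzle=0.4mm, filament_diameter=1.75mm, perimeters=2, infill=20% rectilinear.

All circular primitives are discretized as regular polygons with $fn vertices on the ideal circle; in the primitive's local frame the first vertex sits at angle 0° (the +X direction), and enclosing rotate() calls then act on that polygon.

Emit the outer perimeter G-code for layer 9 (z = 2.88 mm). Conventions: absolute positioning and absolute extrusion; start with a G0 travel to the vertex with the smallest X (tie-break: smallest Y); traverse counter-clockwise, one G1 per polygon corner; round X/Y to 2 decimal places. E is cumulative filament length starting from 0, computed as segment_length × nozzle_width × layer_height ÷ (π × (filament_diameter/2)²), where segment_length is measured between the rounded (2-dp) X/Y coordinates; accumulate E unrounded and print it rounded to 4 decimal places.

G0 X-6.97 Y-1.23 Z2.88
G1 X-5.97 Y-3.80 E0.1468
G1 X-4.06 Y-5.80 E0.2939
G1 X-1.53 Y-6.91 E0.4409
G1 X1.23 Y-6.97 E0.5879
G1 X3.80 Y-5.97 E0.7346
G1 X5.80 Y-4.06 E0.8818
G1 X6.91 Y-1.53 E1.0288
G1 X6.97 Y1.23 E1.1757
G1 X5.97 Y3.80 E1.3225
G1 X4.06 Y5.80 E1.4696
G1 X1.53 Y6.91 E1.6167
G1 X-1.23 Y6.97 E1.7636
G1 X-3.80 Y5.97 E1.9103
G1 X-5.80 Y4.06 E2.0575
G1 X-6.91 Y1.53 E2.2045
G1 X-6.97 Y-1.23 E2.3514

At z = 2.88 mm: the cone contributes a regular 16-gon of circumradius 7.076 (interpolated between r1=7.5 and r2=5 at t=0.169); the cylinder at (0.5, 5.5) is absent (z outside [4, 9]); the r=5.5 cylinder at (8.5, 13.5) gives a regular 16-gon of circumradius 5.5 (constant along its height); After the difference (first − rest): starting from the cone, the r=5.5 cylinder at (8.5, 13.5) misses the remaining region (no effect) — 1 connected region; (whole slice rotated 55° about Z — lengths, areas and connectivity unchanged). The outline is a single polygon with 16 vertices. Extrusion per mm of travel: 0.4 × 0.32 / (π × 0.875²) = 0.053216. Accumulating E over each segment gives final E = 2.3514.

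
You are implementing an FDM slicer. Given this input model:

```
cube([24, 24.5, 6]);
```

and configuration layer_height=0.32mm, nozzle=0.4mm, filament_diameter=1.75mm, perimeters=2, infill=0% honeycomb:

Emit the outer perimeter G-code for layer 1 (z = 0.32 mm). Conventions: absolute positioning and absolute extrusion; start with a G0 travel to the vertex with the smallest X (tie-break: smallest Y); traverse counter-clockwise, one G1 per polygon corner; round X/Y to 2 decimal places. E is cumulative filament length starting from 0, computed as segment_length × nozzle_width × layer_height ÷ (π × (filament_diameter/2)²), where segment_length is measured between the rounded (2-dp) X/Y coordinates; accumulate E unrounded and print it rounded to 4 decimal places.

At z = 0.32 mm: the cube (footprint 24×24.5) is included at this height. The outline is a single polygon with 4 vertices. Extrusion per mm of travel: 0.4 × 0.32 / (π × 0.875²) = 0.053216. Accumulating E over each segment gives final E = 5.1620.

G0 X0.00 Y0.00 Z0.32
G1 X24.00 Y0.00 E1.2772
G1 X24.00 Y24.50 E2.5810
G1 X0.00 Y24.50 E3.8582
G1 X0.00 Y0.00 E5.1620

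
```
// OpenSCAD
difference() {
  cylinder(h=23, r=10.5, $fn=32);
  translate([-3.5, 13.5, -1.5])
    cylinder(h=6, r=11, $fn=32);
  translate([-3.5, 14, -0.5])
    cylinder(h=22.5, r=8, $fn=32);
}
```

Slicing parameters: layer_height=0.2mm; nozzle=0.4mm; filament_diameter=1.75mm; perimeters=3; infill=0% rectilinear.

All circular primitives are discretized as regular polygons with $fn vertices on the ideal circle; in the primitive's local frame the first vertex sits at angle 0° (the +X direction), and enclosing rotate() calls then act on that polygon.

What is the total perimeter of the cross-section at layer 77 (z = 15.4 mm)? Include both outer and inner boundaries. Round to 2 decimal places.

At z = 15.4 mm: the cylinder: section is a regular 32-gon, circumradius r=10.5 (perimeter = 2·32·10.500·sin(180°/32) = 65.87 mm); the cylinder at (-3.5, 13.5) is not intersected at this z (z outside [-1.5, 4.5]); the cylinder at (-3.5, 14): section is a regular 32-gon, circumradius r=8 (perimeter = 2·32·8.000·sin(180°/32) = 50.18 mm); Subtracting the remaining from the first: starting from the r=10.5 cylinder, the r=8 cylinder at (-3.5, 14) partially overlaps it — only the 31.04 mm² overlap (of its 199.77 mm²) is removed, clipping the outline — boundary = 66.49 mm. Overall, the cross-section is a single solid region. Total boundary length (outer) = 66.49 mm.

66.49 mm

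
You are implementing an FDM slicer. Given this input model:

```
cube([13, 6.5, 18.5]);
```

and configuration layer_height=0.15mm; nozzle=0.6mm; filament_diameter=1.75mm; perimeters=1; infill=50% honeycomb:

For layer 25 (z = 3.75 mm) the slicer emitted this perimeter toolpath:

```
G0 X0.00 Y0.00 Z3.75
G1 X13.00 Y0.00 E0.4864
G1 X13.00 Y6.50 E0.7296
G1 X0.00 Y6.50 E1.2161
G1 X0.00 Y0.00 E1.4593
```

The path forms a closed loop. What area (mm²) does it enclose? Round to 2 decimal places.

Apply the shoelace formula to the sequence of (X, Y) vertices; enclosed area = 84.50 mm².

84.50 mm²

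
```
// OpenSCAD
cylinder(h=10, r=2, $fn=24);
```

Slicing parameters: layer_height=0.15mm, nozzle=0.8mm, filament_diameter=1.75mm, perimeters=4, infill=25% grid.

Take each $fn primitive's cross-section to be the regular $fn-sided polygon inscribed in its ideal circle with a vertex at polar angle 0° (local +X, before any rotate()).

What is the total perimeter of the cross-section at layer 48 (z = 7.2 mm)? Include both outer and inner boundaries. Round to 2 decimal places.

12.53 mm

At z = 7.2 mm: the r=2 cylinder gives a regular 24-gon of circumradius 2 (constant along its height) (perimeter = 2·24·2.000·sin(180°/24) = 12.53 mm). Overall, the cross-section is a single solid region. Total boundary length (outer) = 12.53 mm.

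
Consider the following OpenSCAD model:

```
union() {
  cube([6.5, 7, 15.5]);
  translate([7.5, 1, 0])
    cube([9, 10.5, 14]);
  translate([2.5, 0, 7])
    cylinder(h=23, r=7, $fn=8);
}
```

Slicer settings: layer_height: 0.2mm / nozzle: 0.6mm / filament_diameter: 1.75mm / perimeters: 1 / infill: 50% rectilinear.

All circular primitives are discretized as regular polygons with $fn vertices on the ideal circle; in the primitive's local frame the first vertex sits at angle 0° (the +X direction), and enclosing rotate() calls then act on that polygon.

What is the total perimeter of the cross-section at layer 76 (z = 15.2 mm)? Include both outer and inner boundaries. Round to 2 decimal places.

At z = 15.2 mm: the 6.5×7 cube contributes its full rectangle (perimeter 27.00 mm); the cube at (7.5, 1) is not intersected at this z (z outside [0, 14]); the r=7 cylinder at (2.5, 0) contributes a regular 8-gon of circumradius 7 (perimeter = 2·8·7.000·sin(180°/8) = 42.86 mm); Merging all regions: the regions partially overlap (shared area 40.89 mm²), so the edge portions inside another operand are dropped and the merged outline is re-measured after clipping — boundary = 45.02 mm. Overall, the cross-section is a single solid region. Total boundary length (outer) = 45.02 mm.

45.02 mm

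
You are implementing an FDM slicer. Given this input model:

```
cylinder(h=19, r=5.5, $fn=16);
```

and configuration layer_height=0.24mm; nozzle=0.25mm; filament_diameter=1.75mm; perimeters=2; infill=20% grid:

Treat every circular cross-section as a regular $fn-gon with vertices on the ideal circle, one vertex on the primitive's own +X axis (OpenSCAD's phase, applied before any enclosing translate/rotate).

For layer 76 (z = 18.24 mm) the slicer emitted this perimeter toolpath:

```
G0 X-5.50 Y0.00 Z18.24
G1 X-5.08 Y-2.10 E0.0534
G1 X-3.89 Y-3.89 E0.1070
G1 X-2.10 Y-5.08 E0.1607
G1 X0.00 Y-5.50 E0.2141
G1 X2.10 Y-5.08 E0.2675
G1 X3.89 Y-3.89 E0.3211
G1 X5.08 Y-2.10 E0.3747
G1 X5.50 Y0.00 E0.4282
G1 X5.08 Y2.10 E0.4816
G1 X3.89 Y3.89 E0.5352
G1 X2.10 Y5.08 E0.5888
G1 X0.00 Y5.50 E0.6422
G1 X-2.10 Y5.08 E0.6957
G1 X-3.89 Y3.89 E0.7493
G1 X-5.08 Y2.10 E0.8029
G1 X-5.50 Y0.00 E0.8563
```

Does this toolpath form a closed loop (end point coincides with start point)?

Start point (G0): (-5.50, 0.00). End point (last G1): the path returns to the start — closed.

yes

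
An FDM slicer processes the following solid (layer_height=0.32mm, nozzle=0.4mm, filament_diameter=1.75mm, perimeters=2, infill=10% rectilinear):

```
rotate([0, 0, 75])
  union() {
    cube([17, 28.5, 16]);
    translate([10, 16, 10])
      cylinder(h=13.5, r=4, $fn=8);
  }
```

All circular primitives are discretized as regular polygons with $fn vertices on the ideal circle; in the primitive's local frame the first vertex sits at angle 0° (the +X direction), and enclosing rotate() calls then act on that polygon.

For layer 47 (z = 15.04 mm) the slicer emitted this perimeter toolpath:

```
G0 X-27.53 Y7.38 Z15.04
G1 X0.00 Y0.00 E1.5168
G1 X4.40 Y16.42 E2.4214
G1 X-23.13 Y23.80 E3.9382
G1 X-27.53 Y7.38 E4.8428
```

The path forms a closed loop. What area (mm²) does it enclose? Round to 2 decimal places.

484.51 mm²

Apply the shoelace formula to the sequence of (X, Y) vertices; enclosed area = 484.51 mm².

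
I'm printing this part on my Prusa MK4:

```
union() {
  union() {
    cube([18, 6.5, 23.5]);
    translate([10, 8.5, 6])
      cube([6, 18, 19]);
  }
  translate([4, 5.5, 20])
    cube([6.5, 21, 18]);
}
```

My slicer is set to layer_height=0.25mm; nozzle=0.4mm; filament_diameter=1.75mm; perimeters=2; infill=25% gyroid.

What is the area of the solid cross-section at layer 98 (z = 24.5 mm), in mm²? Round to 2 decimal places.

235.50 mm²

At z = 24.5 mm: the cube does not reach this height (z outside [0, 23.5]); the cube at (10, 8.5) is present — its section is the full 6×18 rectangle (area 108.00 mm²); Combining (union): only the 6×18 cube at (10, 8.5) is present, so the union is just that shape — area = 108.00 mm²; the 6.5×21 cube at (4, 5.5) contributes its full rectangle (area 136.50 mm²); Taking the union: the regions partially overlap — summed areas 244.50 mm² minus the doubly-counted overlap 9.00 mm² gives 235.50 mm² — area = 235.50 mm². Overall, the cross-section is a single solid region. Net area = 235.50 mm².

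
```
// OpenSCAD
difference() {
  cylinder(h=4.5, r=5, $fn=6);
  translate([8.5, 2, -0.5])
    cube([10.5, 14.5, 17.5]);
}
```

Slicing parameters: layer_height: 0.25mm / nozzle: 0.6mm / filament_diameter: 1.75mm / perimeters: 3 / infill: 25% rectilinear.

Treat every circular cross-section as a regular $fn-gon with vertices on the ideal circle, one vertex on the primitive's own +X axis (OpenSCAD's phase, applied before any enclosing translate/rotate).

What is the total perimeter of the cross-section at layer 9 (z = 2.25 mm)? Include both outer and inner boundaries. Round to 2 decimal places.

30.00 mm

At z = 2.25 mm: the r=5 cylinder gives a regular 6-gon of circumradius 5 (constant along its height) (perimeter = 2·6·5.000·sin(180°/6) = 30.00 mm); the 10.5×14.5 cube at (8.5, 2) contributes its full rectangle (perimeter 50.00 mm); Taking the first minus the rest: starting from the r=5 cylinder, the 10.5×14.5 cube at (8.5, 2) misses the remaining region (no effect) — boundary = 30.00 mm. Overall, the cross-section is a single solid region. Total boundary length (outer) = 30.00 mm.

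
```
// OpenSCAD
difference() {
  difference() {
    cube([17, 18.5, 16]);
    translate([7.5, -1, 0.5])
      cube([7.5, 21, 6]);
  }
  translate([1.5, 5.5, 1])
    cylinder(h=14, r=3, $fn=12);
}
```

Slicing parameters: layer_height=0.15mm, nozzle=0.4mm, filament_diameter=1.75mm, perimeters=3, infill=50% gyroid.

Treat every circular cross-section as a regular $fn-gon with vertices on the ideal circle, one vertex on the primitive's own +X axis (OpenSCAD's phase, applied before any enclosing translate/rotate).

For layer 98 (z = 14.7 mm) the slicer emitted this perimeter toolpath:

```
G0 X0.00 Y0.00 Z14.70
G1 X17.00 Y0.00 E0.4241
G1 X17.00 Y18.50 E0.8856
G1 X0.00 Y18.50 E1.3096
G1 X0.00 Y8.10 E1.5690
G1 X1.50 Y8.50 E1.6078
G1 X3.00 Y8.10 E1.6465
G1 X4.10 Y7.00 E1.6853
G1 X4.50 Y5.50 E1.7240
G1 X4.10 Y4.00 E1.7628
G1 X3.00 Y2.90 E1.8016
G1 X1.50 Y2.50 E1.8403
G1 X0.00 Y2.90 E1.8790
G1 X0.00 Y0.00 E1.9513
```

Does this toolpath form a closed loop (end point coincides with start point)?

yes

Start point (G0): (0.00, 0.00). End point (last G1): the path returns to the start — closed.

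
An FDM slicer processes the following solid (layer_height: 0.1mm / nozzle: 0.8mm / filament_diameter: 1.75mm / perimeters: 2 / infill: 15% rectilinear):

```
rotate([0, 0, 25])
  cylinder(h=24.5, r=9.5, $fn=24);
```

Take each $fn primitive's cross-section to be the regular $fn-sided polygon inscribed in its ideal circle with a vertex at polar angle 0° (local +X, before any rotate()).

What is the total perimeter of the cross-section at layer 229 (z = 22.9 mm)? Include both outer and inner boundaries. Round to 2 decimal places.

At z = 22.9 mm: the r=9.5 cylinder gives a regular 24-gon of circumradius 9.5 (constant along its height) (perimeter = 2·24·9.500·sin(180°/24) = 59.52 mm); (rotated 25° about Z; rotation is an isometry so areas/perimeters/island counts are preserved). Overall, the cross-section is a single solid region. Total boundary length (outer) = 59.52 mm.

59.52 mm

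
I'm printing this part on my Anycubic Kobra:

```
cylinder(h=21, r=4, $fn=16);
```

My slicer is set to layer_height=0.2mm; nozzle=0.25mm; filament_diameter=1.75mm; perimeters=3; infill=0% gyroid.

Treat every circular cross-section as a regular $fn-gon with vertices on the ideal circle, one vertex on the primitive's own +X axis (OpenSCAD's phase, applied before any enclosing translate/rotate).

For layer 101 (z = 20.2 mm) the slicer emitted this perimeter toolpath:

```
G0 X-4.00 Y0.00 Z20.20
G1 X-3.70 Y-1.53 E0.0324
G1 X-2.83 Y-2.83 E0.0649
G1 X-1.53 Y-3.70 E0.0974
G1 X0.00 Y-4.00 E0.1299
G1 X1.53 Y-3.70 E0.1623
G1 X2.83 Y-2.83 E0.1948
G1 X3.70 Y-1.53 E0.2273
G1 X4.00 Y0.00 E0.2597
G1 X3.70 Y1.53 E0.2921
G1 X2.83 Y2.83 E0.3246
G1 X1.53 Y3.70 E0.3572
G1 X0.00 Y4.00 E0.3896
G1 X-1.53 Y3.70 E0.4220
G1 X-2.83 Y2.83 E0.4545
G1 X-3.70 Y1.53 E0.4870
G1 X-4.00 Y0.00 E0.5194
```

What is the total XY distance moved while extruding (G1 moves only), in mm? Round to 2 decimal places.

24.99 mm

Sum the Euclidean lengths of each G1 segment: total = 24.99 mm.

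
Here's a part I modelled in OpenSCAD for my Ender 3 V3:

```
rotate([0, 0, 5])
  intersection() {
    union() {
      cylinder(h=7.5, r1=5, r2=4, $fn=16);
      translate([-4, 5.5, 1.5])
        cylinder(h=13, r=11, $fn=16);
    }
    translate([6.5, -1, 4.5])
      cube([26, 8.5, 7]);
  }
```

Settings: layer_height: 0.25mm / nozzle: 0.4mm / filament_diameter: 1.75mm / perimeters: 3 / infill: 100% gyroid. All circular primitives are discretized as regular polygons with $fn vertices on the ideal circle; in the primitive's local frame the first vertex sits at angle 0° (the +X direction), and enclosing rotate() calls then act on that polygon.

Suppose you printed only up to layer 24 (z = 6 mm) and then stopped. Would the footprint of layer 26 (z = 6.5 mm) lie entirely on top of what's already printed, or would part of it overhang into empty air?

Compare the two slices. At z = 6: the cone contributes a regular 16-gon of circumradius 4.200 (interpolated between r1=5 and r2=4 at t=0.800) (area = (16/2)·4.200²·sin(360°/16) = 54.00 mm²); the r=11 cylinder at (-4, 5.5) gives a regular 16-gon of circumradius 11 (constant along its height) (area = (16/2)·11.000²·sin(360°/16) = 370.44 mm²); Taking the union: the regions partially overlap — summed areas 424.44 mm² minus the doubly-counted overlap 53.76 mm² gives 370.68 mm² — area = 370.68 mm²; the cube at (6.5, -1) (footprint 26×8.5) is included at this height (area 221.00 mm²); Keeping only the common overlap: the 26×8.5 cube at (6.5, -1) partially overlaps the result so far; clipping to the common part keeps 1.23 mm² — area = 1.23 mm²; (rotated 5° about Z; rotation is an isometry so areas/perimeters/island counts are preserved). At z = 6.5: the cone: at t=0.867 of its height the radius interpolates to r₁+(r₂−r₁)t = 4.133, giving a regular 16-gon of that circumradius (area = (16/2)·4.133²·sin(360°/16) = 52.30 mm²); the r=11 cylinder at (-4, 5.5) gives a regular 16-gon of circumradius 11 (constant along its height) (area = (16/2)·11.000²·sin(360°/16) = 370.44 mm²); Taking the union: the regions partially overlap — summed areas 422.74 mm² minus the doubly-counted overlap 52.20 mm² gives 370.54 mm² — area = 370.54 mm²; the 26×8.5 cube at (6.5, -1) contributes its full rectangle (area 221.00 mm²); Keeping only the common overlap: the 26×8.5 cube at (6.5, -1) partially overlaps the result so far; clipping to the common part keeps 1.23 mm² — area = 1.23 mm²; (whole slice rotated 5° about Z — lengths, areas and connectivity unchanged). Checking containment: the cross-section at z = 6.5 is a subset of the cross-section at z = 6.

entirely on top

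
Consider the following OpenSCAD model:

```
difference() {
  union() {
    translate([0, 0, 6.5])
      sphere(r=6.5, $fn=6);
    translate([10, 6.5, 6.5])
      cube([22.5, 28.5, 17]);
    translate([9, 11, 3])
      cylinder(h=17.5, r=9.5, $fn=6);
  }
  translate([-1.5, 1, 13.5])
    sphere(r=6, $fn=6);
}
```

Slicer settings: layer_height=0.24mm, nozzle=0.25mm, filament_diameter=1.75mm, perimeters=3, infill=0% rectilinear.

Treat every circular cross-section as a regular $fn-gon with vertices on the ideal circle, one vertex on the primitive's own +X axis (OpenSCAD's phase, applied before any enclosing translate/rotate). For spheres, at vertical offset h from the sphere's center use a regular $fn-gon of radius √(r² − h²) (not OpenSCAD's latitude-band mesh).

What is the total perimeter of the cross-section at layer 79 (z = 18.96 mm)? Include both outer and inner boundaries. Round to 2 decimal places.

121.92 mm

At z = 18.96 mm: the sphere is not intersected at this z (|z−center|=12.460 > r=6.5); the cube at (10, 6.5) (footprint 22.5×28.5) is included at this height (perimeter 102.00 mm); the r=9.5 cylinder at (9, 11) gives a regular 6-gon of circumradius 9.5 (constant along its height) (perimeter = 2·6·9.500·sin(180°/6) = 57.00 mm); Taking the union: the regions partially overlap (shared area 82.80 mm²), so the edge portions inside another operand are dropped and the merged outline is re-measured after clipping — boundary = 121.92 mm; the r=6 sphere at (-1.5, 1) contributes a regular 6-gon of circumradius √(6²−5.46²) = 2.488 (perimeter = 2·6·2.488·sin(180°/6) = 14.93 mm); After the difference (first − rest): starting from the result so far, the r=6 sphere at (-1.5, 1) misses the remaining region (no effect) — boundary = 121.92 mm. Overall, the cross-section is a single solid region. Total boundary length (outer) = 121.92 mm.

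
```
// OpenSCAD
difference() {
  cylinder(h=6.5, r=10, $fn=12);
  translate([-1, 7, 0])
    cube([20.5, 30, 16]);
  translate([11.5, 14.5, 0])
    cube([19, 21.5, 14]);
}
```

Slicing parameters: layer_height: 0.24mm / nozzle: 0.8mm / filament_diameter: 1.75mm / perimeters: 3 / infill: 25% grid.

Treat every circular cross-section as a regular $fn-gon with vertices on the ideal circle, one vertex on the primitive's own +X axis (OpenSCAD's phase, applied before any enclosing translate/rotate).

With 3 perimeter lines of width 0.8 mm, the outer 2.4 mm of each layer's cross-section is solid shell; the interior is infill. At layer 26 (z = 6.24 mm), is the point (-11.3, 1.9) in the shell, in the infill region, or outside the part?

At z = 6.24 mm: the cylinder: section is a regular 12-gon, circumradius r=10; the cube at (-1, 7) is present — its section is the full 20.5×30 rectangle; the cube at (11.5, 14.5) is present — its section is the full 19×21.5 rectangle; After the difference (first − rest): starting from the r=10 cylinder, the 20.5×30 cube at (-1, 7) partially overlaps it — only the 15.89 mm² overlap (of its 615.00 mm²) is removed, clipping the outline; the 19×21.5 cube at (11.5, 14.5) misses the remaining region (no effect) — 1 connected region. Overall, the cross-section is a single solid region. The nearest boundary edge runs (-10.00, 0.00)→(-8.66, 5.00); distance from the point to it = 1.75 mm. The point is not inside any of the regions above, so it lies outside the cross-section (1.75 mm from the nearest boundary).

outside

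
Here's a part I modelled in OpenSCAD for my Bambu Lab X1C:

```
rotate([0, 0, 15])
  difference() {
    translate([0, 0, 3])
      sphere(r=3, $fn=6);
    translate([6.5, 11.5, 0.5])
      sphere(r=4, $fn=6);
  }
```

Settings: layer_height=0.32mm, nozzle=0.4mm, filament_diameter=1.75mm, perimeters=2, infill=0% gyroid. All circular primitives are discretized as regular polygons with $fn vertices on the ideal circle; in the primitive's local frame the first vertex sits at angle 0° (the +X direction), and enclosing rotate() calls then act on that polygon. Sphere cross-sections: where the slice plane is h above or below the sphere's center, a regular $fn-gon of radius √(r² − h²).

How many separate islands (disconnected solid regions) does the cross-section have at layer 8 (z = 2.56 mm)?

1

At z = 2.56 mm: the r=3 sphere slices to a regular 6-gon of circumradius 2.968 (√(r²−h²) with h=0.44 from center); the r=4 sphere at (6.5, 11.5) slices to a regular 6-gon of circumradius 3.429 (√(r²−h²) with h=2.06 from center); Taking the first minus the rest: starting from the r=3 sphere, the r=4 sphere at (6.5, 11.5) misses the remaining region (no effect) — 1 connected region; (whole slice rotated 15° about Z — lengths, areas and connectivity unchanged). Overall, the cross-section is a single solid region. Island count = 1.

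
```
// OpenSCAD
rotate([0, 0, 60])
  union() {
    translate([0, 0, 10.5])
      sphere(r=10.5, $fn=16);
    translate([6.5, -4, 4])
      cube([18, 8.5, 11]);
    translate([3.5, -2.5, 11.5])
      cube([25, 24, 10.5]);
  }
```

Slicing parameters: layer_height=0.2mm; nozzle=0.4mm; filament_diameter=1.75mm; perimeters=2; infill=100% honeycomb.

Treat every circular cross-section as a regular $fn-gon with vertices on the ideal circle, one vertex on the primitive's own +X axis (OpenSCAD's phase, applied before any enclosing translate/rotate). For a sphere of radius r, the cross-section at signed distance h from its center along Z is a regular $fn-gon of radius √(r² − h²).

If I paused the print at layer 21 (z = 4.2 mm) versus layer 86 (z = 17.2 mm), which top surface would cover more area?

layer 86 (z = 17.2 mm)

Layer 21 (z = 4.2): the r=10.5 sphere slices to a regular 16-gon of circumradius 8.400 (√(r²−h²) with h=6.3 from center) (area = (16/2)·8.400²·sin(360°/16) = 216.02 mm²); the 18×8.5 cube at (6.5, -4) contributes its full rectangle (area 153.00 mm²); the cube at (3.5, -2.5) is absent (z outside [11.5, 22]); Taking the union: the regions partially overlap — summed areas 369.02 mm² minus the doubly-counted overlap 12.01 mm² gives 357.00 mm² — area = 357.00 mm²; (rotated 60° about Z; rotation is an isometry so areas/perimeters/island counts are preserved). So its area = 357.00 mm². Layer 86 (z = 17.2): the r=10.5 sphere contributes a regular 16-gon of circumradius √(10.5²−6.7²) = 8.085 (area = (16/2)·8.085²·sin(360°/16) = 200.10 mm²); the cube at (6.5, -4) is not intersected at this z (z outside [4, 15]); the cube at (3.5, -2.5) is present — its section is the full 25×24 rectangle (area 600.00 mm²); Combining (union): the regions partially overlap — summed areas 800.10 mm² minus the doubly-counted overlap 33.83 mm² gives 766.27 mm² — area = 766.27 mm²; (rotated 60° about Z; rotation is an isometry so areas/perimeters/island counts are preserved). So its area = 766.27 mm². Layer 86 is larger (766.27 vs 357.00 mm²).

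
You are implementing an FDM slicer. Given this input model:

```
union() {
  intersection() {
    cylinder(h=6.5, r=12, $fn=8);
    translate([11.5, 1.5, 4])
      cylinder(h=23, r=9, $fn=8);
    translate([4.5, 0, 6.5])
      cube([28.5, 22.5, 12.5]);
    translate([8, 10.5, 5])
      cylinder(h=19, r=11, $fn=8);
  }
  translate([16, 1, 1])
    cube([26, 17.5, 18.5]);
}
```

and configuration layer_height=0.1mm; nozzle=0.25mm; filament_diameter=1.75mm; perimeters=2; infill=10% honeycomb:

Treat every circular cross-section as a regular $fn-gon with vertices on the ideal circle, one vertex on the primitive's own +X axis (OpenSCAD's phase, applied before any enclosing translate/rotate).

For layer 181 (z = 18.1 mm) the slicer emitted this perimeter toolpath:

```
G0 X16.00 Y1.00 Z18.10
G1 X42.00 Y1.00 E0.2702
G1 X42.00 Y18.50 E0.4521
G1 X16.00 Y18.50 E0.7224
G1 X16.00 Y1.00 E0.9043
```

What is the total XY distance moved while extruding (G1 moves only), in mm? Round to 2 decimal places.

87.00 mm

Sum the Euclidean lengths of each G1 segment: total = 87.00 mm.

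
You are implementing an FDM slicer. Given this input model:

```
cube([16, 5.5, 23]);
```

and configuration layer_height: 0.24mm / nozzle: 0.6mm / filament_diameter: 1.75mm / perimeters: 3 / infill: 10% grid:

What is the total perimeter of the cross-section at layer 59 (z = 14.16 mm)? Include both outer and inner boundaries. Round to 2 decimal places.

43.00 mm

At z = 14.16 mm: the cube (footprint 16×5.5) is included at this height (perimeter 43.00 mm). Overall, the cross-section is a single solid region. Total boundary length (outer) = 43.00 mm.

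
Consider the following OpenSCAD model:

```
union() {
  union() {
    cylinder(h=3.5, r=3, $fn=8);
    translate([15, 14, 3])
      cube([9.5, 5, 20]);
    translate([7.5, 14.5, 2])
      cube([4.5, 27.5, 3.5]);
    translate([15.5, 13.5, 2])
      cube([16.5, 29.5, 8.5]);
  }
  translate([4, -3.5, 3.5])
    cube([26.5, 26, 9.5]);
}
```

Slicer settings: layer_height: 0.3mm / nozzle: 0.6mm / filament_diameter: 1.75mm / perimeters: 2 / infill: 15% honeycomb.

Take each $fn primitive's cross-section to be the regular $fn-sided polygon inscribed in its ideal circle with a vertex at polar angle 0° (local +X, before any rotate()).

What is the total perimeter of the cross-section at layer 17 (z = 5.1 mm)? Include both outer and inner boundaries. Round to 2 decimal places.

188.00 mm

At z = 5.1 mm: the cylinder is absent (z outside [0, 3.5]); the 9.5×5 cube at (15, 14) contributes its full rectangle (perimeter 29.00 mm); the 4.5×27.5 cube at (7.5, 14.5) contributes its full rectangle (perimeter 64.00 mm); the cube at (15.5, 13.5) (footprint 16.5×29.5) is included at this height (perimeter 92.00 mm); Combining (union): the regions partially overlap (shared area 45.00 mm²), so the edge portions inside another operand are dropped and the merged outline is re-measured after clipping — boundary = 157.00 mm; the cube at (4, -3.5) (footprint 26.5×26) is included at this height (perimeter 105.00 mm); Combining (union): the regions partially overlap (shared area 173.50 mm²), so the edge portions inside another operand are dropped and the merged outline is re-measured after clipping — boundary = 188.00 mm. Overall, the cross-section is a single solid region. Total boundary length (outer) = 188.00 mm.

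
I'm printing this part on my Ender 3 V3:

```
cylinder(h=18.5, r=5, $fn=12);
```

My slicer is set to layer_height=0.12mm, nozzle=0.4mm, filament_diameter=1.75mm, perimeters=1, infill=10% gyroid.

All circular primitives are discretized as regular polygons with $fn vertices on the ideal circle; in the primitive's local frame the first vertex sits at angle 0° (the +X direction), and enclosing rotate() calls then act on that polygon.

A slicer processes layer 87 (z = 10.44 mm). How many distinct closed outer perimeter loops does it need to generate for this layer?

At z = 10.44 mm: the r=5 cylinder contributes a regular 12-gon of circumradius 5. The result has 1 disconnected region.

1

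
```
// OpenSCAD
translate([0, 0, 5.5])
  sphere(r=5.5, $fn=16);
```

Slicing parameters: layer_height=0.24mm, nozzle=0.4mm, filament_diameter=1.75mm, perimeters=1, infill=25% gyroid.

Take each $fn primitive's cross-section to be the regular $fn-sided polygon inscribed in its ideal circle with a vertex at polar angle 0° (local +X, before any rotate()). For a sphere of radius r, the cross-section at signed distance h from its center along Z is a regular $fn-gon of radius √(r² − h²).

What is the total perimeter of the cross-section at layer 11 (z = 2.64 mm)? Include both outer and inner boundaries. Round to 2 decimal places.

At z = 2.64 mm: the r=5.5 sphere contributes a regular 16-gon of circumradius √(5.5²−2.86²) = 4.698 (perimeter = 2·16·4.698·sin(180°/16) = 29.33 mm). Overall, the cross-section is a single solid region. Total boundary length (outer) = 29.33 mm.

29.33 mm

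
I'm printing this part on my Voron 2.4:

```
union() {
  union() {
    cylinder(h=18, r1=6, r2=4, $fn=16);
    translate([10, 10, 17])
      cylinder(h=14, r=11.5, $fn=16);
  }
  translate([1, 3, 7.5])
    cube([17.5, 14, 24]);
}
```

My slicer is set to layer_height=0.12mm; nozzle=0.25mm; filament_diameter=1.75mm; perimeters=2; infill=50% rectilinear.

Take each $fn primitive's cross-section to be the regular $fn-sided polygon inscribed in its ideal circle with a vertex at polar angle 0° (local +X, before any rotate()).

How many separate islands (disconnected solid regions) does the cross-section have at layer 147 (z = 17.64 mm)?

1

At z = 17.64 mm: the cone (r1=6→r2=4) has section circumradius 4.040 here — a regular 16-gon; the r=11.5 cylinder at (10, 10) contributes a regular 16-gon of circumradius 11.5; Taking the union: the regions partially overlap (shared area 4.08 mm²), so overlapping operands fuse into one piece — 1 connected region; the cube at (1, 3) (footprint 17.5×14) is included at this height; Merging all regions: the regions partially overlap (shared area 244.99 mm²), so overlapping operands fuse into one piece — 1 connected region. Overall, the cross-section is a single solid region. Island count = 1.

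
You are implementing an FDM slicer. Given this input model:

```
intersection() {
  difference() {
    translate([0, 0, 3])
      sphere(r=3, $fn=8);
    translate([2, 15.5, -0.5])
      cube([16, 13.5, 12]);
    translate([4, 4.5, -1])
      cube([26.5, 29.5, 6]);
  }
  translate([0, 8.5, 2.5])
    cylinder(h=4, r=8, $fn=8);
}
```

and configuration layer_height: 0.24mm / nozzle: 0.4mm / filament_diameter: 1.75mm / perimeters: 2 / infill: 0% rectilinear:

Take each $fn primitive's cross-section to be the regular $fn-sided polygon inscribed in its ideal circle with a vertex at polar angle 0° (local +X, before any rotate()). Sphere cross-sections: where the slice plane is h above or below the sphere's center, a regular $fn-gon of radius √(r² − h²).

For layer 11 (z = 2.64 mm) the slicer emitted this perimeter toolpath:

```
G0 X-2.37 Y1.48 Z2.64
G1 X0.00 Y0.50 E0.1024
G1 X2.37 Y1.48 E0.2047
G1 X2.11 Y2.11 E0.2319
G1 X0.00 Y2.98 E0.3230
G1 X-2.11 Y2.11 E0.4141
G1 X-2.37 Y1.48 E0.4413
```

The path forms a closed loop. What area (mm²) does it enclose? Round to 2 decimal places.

Apply the shoelace formula to the sequence of (X, Y) vertices; enclosed area = 6.98 mm².

6.98 mm²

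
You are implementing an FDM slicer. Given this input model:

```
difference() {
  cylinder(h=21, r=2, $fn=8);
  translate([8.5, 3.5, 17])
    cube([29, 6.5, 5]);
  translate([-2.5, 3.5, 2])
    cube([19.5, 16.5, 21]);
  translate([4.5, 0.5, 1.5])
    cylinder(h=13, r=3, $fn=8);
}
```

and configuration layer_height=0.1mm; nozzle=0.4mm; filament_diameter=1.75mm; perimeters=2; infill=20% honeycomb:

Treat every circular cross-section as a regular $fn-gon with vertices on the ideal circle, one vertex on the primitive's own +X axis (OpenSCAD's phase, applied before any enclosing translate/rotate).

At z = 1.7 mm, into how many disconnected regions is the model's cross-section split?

At z = 1.7 mm: the r=2 cylinder contributes a regular 8-gon of circumradius 2; the cube at (8.5, 3.5) does not reach this height (z outside [17, 22]); the cube at (-2.5, 3.5) is not intersected at this z (z outside [2, 23]); the r=3 cylinder at (4.5, 0.5) gives a regular 8-gon of circumradius 3 (constant along its height); After the difference (first − rest): starting from the r=2 cylinder, the r=3 cylinder at (4.5, 0.5) partially overlaps it — only the 0.25 mm² overlap (of its 25.46 mm²) is removed, clipping the outline — 1 connected region. The result has 1 disconnected region.

1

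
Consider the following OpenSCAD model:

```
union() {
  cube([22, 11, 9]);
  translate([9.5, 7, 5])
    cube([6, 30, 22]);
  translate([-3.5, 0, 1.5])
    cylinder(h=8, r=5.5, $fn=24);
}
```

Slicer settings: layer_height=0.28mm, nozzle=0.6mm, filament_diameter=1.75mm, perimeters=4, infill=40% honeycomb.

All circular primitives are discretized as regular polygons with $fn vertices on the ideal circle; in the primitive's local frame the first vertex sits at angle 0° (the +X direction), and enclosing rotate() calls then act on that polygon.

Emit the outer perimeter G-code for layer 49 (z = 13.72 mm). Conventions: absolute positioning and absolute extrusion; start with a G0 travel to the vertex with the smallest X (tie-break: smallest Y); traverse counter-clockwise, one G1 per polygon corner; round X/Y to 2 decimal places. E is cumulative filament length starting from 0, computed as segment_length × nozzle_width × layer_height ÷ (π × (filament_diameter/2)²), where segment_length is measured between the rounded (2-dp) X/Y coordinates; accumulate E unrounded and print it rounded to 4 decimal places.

At z = 13.72 mm: the cube is absent (z outside [0, 9]); the cube at (9.5, 7) is present — its section is the full 6×30 rectangle; the cylinder at (-3.5, 0) is absent (z outside [1.5, 9.5]); Combining (union): only the 6×30 cube at (9.5, 7) is present, so the union is just that shape — 1 connected region. The outline is a single polygon with 4 vertices. Extrusion per mm of travel: 0.6 × 0.28 / (π × 0.875²) = 0.069846. Accumulating E over each segment gives final E = 5.0289.

G0 X9.50 Y7.00 Z13.72
G1 X15.50 Y7.00 E0.4191
G1 X15.50 Y37.00 E2.5145
G1 X9.50 Y37.00 E2.9335
G1 X9.50 Y7.00 E5.0289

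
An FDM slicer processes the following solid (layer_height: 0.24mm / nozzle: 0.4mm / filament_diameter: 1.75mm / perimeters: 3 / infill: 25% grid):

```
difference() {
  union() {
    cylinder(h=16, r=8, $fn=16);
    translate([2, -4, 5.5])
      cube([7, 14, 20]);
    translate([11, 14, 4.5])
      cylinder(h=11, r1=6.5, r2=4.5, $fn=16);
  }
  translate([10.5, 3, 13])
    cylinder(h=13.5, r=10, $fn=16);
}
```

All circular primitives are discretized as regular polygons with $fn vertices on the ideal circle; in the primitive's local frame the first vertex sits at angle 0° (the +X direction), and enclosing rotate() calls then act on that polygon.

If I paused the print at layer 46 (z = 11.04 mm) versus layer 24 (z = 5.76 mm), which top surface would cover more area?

Layer 46 (z = 11.04): the cylinder: section is a regular 16-gon, circumradius r=8 (area = (16/2)·8.000²·sin(360°/16) = 195.93 mm²); the cube at (2, -4) (footprint 7×14) is included at this height (area 98.00 mm²); the cone at (11, 14) (r1=6.5→r2=4.5) has section circumradius 5.311 here — a regular 16-gon (area = (16/2)·5.311²·sin(360°/16) = 86.35 mm²); Taking the union: the regions partially overlap — summed areas 380.28 mm² minus the doubly-counted overlap 56.23 mm² gives 324.06 mm² — area = 324.06 mm²; the cylinder at (10.5, 3) is absent (z outside [13, 26.5]); Subtracting the remaining from the first: none of the subtracted shapes is present at this height, so that combined region is unchanged — area = 324.06 mm². So its area = 324.06 mm². Layer 24 (z = 5.76): the r=8 cylinder gives a regular 16-gon of circumradius 8 (constant along its height) (area = (16/2)·8.000²·sin(360°/16) = 195.93 mm²); the 7×14 cube at (2, -4) contributes its full rectangle (area 98.00 mm²); the cone at (11, 14) (r1=6.5→r2=4.5) has section circumradius 6.271 here — a regular 16-gon (area = (16/2)·6.271²·sin(360°/16) = 120.39 mm²); Merging all regions: the regions partially overlap — summed areas 414.32 mm² minus the doubly-counted overlap 58.65 mm² gives 355.68 mm² — area = 355.68 mm²; the cylinder at (10.5, 3) does not reach this height (z outside [13, 26.5]); Subtracting the remaining from the first: none of the subtracted shapes is present at this height, so the result so far is unchanged — area = 355.68 mm². So its area = 355.68 mm². Layer 24 is larger (355.68 vs 324.06 mm²).

layer 24 (z = 5.76 mm)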